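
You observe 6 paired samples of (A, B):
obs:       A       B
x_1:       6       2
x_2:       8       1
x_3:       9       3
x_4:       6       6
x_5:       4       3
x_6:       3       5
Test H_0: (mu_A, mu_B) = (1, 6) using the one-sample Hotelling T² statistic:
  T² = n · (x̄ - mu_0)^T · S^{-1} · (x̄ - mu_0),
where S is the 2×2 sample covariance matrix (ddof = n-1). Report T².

Step 1 — sample mean vector:
  mean(A) = (6 + 8 + 9 + 6 + 4 + 3) / 6 = 36/6 = 6
  mean(B) = (2 + 1 + 3 + 6 + 3 + 5) / 6 = 20/6 = 3.3333
  x̄ = (6, 3.3333),  deviation x̄ - mu_0 = (6, 3.3333) - (1, 6) = (5, -2.6667).

Step 2 — sample covariance matrix, S[i,j] = (1/(n-1)) · Σ_k (x_{k,i} - mean_i) · (x_{k,j} - mean_j), divisor n-1 = 5:
  S[A,A] = ((0)·(0) + (2)·(2) + (3)·(3) + (0)·(0) + (-2)·(-2) + (-3)·(-3)) / 5 = 26/5 = 5.2
  S[A,B] = ((0)·(-1.3333) + (2)·(-2.3333) + (3)·(-0.3333) + (0)·(2.6667) + (-2)·(-0.3333) + (-3)·(1.6667)) / 5 = -10/5 = -2
  S[B,B] = ((-1.3333)·(-1.3333) + (-2.3333)·(-2.3333) + (-0.3333)·(-0.3333) + (2.6667)·(2.6667) + (-0.3333)·(-0.3333) + (1.6667)·(1.6667)) / 5 = 17.3333/5 = 3.4667
  S = [[5.2, -2],
 [-2, 3.4667]].

Step 3 — invert S. det(S) = 5.2·3.4667 - (-2)² = 14.0267.
  S^{-1} = (1/det) · [[d, -b], [-b, a]] = [[0.2471, 0.1426],
 [0.1426, 0.3707]].

Step 4 — quadratic form (x̄ - mu_0)^T · S^{-1} · (x̄ - mu_0):
  S^{-1} · (x̄ - mu_0) = (0.8555, -0.2757),
  (x̄ - mu_0)^T · [...] = (5)·(0.8555) + (-2.6667)·(-0.2757) = 5.0127.

Step 5 — scale by n: T² = 6 · 5.0127 = 30.076.

T² ≈ 30.076


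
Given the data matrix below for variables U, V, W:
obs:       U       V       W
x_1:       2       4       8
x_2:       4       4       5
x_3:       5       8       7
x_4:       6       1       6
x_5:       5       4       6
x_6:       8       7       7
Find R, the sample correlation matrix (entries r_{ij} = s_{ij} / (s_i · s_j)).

Step 1 — column means:
  mean(U) = (2 + 4 + 5 + 6 + 5 + 8) / 6 = 30/6 = 5
  mean(V) = (4 + 4 + 8 + 1 + 4 + 7) / 6 = 28/6 = 4.6667
  mean(W) = (8 + 5 + 7 + 6 + 6 + 7) / 6 = 39/6 = 6.5

Step 2 — sample variances and covariances s[i,j] = (1/(n-1)) · Σ_k (x_{k,i} - mean_i) · (x_{k,j} - mean_j), with n-1 = 5:
  s[U,U] = ((-3)·(-3) + (-1)·(-1) + (0)·(0) + (1)·(1) + (0)·(0) + (3)·(3)) / 5 = 20/5 = 4
  s[U,V] = ((-3)·(-0.6667) + (-1)·(-0.6667) + (0)·(3.3333) + (1)·(-3.6667) + (0)·(-0.6667) + (3)·(2.3333)) / 5 = 6/5 = 1.2
  s[U,W] = ((-3)·(1.5) + (-1)·(-1.5) + (0)·(0.5) + (1)·(-0.5) + (0)·(-0.5) + (3)·(0.5)) / 5 = -2/5 = -0.4
  s[V,V] = ((-0.6667)·(-0.6667) + (-0.6667)·(-0.6667) + (3.3333)·(3.3333) + (-3.6667)·(-3.6667) + (-0.6667)·(-0.6667) + (2.3333)·(2.3333)) / 5 = 31.3333/5 = 6.2667
  s[V,W] = ((-0.6667)·(1.5) + (-0.6667)·(-1.5) + (3.3333)·(0.5) + (-3.6667)·(-0.5) + (-0.6667)·(-0.5) + (2.3333)·(0.5)) / 5 = 5/5 = 1
  s[W,W] = ((1.5)·(1.5) + (-1.5)·(-1.5) + (0.5)·(0.5) + (-0.5)·(-0.5) + (-0.5)·(-0.5) + (0.5)·(0.5)) / 5 = 5.5/5 = 1.1
  Sample standard deviations s_i = √(s[i,i]):
  s(U) = √(4) = 2
  s(V) = √(6.2667) = 2.5033
  s(W) = √(1.1) = 1.0488

Step 3 — r_{ij} = s_{ij} / (s_i · s_j):
  r[U,U] = 1 (diagonal).
  r[U,V] = 1.2 / (2 · 2.5033) = 1.2 / 5.0067 = 0.2397
  r[U,W] = -0.4 / (2 · 1.0488) = -0.4 / 2.0976 = -0.1907
  r[V,V] = 1 (diagonal).
  r[V,W] = 1 / (2.5033 · 1.0488) = 1 / 2.6255 = 0.3809
  r[W,W] = 1 (diagonal).

R is symmetric with unit diagonal. Assembling:

R = [[1, 0.2397, -0.1907],
 [0.2397, 1, 0.3809],
 [-0.1907, 0.3809, 1]]


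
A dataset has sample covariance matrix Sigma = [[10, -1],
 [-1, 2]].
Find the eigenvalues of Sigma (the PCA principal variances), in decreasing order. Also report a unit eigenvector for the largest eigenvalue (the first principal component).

Step 1 — characteristic polynomial of 2×2 Sigma:
  det(Sigma - λI) = λ² - trace · λ + det = 0.
  trace = 10 + 2 = 12, det = 10·2 - (-1)² = 19.
Step 2 — discriminant:
  Δ = trace² - 4·det = 144 - 76 = 68.
Step 3 — eigenvalues:
  λ = (trace ± √Δ)/2 = (12 ± 8.2462)/2,
  λ_1 = 10.1231,  λ_2 = 1.8769.

Step 4 — unit eigenvector for λ_1: solve (Sigma - λ_1 I)v = 0. First row:
  (10 - 10.1231)·v_x + (-1)·v_y = 0, i.e. (-0.1231)·v_x + (-1)·v_y = 0,
  so v ∝ (b, λ_1 - a) = (-1, 0.1231); multiply by -1 so the first entry is positive: u = (1, -0.1231).
  ||u|| = √((1)² + (-0.1231)²) = √(1.0152) ≈ 1.0075,
  v_1 = u/||u|| ≈ (0.9925, -0.1222) (||v_1|| = 1).

λ_1 = 10.1231,  λ_2 = 1.8769;  v_1 ≈ (0.9925, -0.1222)


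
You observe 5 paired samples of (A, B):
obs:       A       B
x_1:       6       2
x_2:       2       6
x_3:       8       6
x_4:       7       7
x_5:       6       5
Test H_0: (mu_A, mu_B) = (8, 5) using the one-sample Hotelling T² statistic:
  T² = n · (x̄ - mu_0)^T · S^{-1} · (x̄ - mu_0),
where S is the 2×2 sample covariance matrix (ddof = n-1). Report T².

Step 1 — sample mean vector:
  mean(A) = (6 + 2 + 8 + 7 + 6) / 5 = 29/5 = 5.8
  mean(B) = (2 + 6 + 6 + 7 + 5) / 5 = 26/5 = 5.2
  x̄ = (5.8, 5.2),  deviation x̄ - mu_0 = (5.8, 5.2) - (8, 5) = (-2.2, 0.2).

Step 2 — sample covariance matrix, S[i,j] = (1/(n-1)) · Σ_k (x_{k,i} - mean_i) · (x_{k,j} - mean_j), divisor n-1 = 4:
  S[A,A] = ((0.2)·(0.2) + (-3.8)·(-3.8) + (2.2)·(2.2) + (1.2)·(1.2) + (0.2)·(0.2)) / 4 = 20.8/4 = 5.2
  S[A,B] = ((0.2)·(-3.2) + (-3.8)·(0.8) + (2.2)·(0.8) + (1.2)·(1.8) + (0.2)·(-0.2)) / 4 = 0.2/4 = 0.05
  S[B,B] = ((-3.2)·(-3.2) + (0.8)·(0.8) + (0.8)·(0.8) + (1.8)·(1.8) + (-0.2)·(-0.2)) / 4 = 14.8/4 = 3.7
  S = [[5.2, 0.05],
 [0.05, 3.7]].

Step 3 — invert S. det(S) = 5.2·3.7 - (0.05)² = 19.2375.
  S^{-1} = (1/det) · [[d, -b], [-b, a]] = [[0.1923, -0.0026],
 [-0.0026, 0.2703]].

Step 4 — quadratic form (x̄ - mu_0)^T · S^{-1} · (x̄ - mu_0):
  S^{-1} · (x̄ - mu_0) = (-0.4237, 0.0598),
  (x̄ - mu_0)^T · [...] = (-2.2)·(-0.4237) + (0.2)·(0.0598) = 0.944.

Step 5 — scale by n: T² = 5 · 0.944 = 4.7199.

T² ≈ 4.7199


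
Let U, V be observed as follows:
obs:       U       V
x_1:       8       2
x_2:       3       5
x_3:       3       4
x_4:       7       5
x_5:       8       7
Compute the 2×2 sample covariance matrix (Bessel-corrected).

Step 1 — column means:
  mean(U) = (8 + 3 + 3 + 7 + 8) / 5 = 29/5 = 5.8
  mean(V) = (2 + 5 + 4 + 5 + 7) / 5 = 23/5 = 4.6

Step 2 — sample covariance S[i,j] = (1/(n-1)) · Σ_k (x_{k,i} - mean_i) · (x_{k,j} - mean_j), with n-1 = 4.
  S[U,U] = ((2.2)·(2.2) + (-2.8)·(-2.8) + (-2.8)·(-2.8) + (1.2)·(1.2) + (2.2)·(2.2)) / 4 = 26.8/4 = 6.7
  S[U,V] = ((2.2)·(-2.6) + (-2.8)·(0.4) + (-2.8)·(-0.6) + (1.2)·(0.4) + (2.2)·(2.4)) / 4 = 0.6/4 = 0.15
  S[V,V] = ((-2.6)·(-2.6) + (0.4)·(0.4) + (-0.6)·(-0.6) + (0.4)·(0.4) + (2.4)·(2.4)) / 4 = 13.2/4 = 3.3

S is symmetric (S[j,i] = S[i,j]). Assembling:

S = [[6.7, 0.15],
 [0.15, 3.3]]


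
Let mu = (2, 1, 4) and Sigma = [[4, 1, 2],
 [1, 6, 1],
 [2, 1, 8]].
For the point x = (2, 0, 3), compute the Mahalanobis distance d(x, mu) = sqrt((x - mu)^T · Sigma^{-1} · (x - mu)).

Step 1 — centre the observation: (x - mu) = (0, -1, -1).

Step 2 — invert Sigma (cofactor / det for 3×3, or solve directly):
  Sigma^{-1} = [[0.2938, -0.0375, -0.0688],
 [-0.0375, 0.175, -0.0125],
 [-0.0688, -0.0125, 0.1438]].

Step 3 — form the quadratic (x - mu)^T · Sigma^{-1} · (x - mu):
  Sigma^{-1} · (x - mu) = (0.1062, -0.1625, -0.1312).
  (x - mu)^T · [Sigma^{-1} · (x - mu)] = (0)·(0.1062) + (-1)·(-0.1625) + (-1)·(-0.1312) = 0.2938.

Step 4 — take square root: d = √(0.2938) ≈ 0.542.

d(x, mu) = √(0.2938) ≈ 0.542


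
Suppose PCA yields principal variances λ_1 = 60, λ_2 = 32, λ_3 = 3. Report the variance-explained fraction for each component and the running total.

Step 1 — total variance = trace(Sigma) = Σ λ_i = 60 + 32 + 3 = 95.

Step 2 — fraction explained by component i = λ_i / Σ λ:
  PC1: 60/95 = 0.6316
  PC2: 32/95 = 0.3368
  PC3: 3/95 = 0.0316

Step 3 — cumulative fraction after k components = (λ_1 + ... + λ_k) / Σ λ:
  k = 1: 60/95 = 0.6316
  k = 2: (60 + 32)/95 = 92/95 = 0.9684
  k = 3: (60 + 32 + 3)/95 = 95/95 = 1

Summary (fraction, with percent):

explained: PC1 0.6316 (63.16%), PC2 0.3368 (33.68%), PC3 0.0316 (3.16%);  cumulative: 0.6316, 0.9684, 1


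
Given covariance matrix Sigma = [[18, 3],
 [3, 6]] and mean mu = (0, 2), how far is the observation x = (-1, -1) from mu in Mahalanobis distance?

Step 1 — centre the observation: (x - mu) = (-1, -3).

Step 2 — invert Sigma. det(Sigma) = 18·6 - (3)² = 99.
  Sigma^{-1} = (1/det) · [[d, -b], [-b, a]] = [[0.0606, -0.0303],
 [-0.0303, 0.1818]].

Step 3 — form the quadratic (x - mu)^T · Sigma^{-1} · (x - mu):
  Sigma^{-1} · (x - mu) = (0.0303, -0.5152).
  (x - mu)^T · [Sigma^{-1} · (x - mu)] = (-1)·(0.0303) + (-3)·(-0.5152) = 1.5152.

Step 4 — take square root: d = √(1.5152) ≈ 1.2309.

d(x, mu) = √(1.5152) ≈ 1.2309


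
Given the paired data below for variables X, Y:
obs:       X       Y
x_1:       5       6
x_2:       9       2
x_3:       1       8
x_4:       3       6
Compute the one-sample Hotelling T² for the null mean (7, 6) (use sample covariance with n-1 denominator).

Step 1 — sample mean vector:
  mean(X) = (5 + 9 + 1 + 3) / 4 = 18/4 = 4.5
  mean(Y) = (6 + 2 + 8 + 6) / 4 = 22/4 = 5.5
  x̄ = (4.5, 5.5),  deviation x̄ - mu_0 = (4.5, 5.5) - (7, 6) = (-2.5, -0.5).

Step 2 — sample covariance matrix, S[i,j] = (1/(n-1)) · Σ_k (x_{k,i} - mean_i) · (x_{k,j} - mean_j), divisor n-1 = 3:
  S[X,X] = ((0.5)·(0.5) + (4.5)·(4.5) + (-3.5)·(-3.5) + (-1.5)·(-1.5)) / 3 = 35/3 = 11.6667
  S[X,Y] = ((0.5)·(0.5) + (4.5)·(-3.5) + (-3.5)·(2.5) + (-1.5)·(0.5)) / 3 = -25/3 = -8.3333
  S[Y,Y] = ((0.5)·(0.5) + (-3.5)·(-3.5) + (2.5)·(2.5) + (0.5)·(0.5)) / 3 = 19/3 = 6.3333
  S = [[11.6667, -8.3333],
 [-8.3333, 6.3333]].

Step 3 — invert S. det(S) = 11.6667·6.3333 - (-8.3333)² = 4.4444.
  S^{-1} = (1/det) · [[d, -b], [-b, a]] = [[1.425, 1.875],
 [1.875, 2.625]].

Step 4 — quadratic form (x̄ - mu_0)^T · S^{-1} · (x̄ - mu_0):
  S^{-1} · (x̄ - mu_0) = (-4.5, -6),
  (x̄ - mu_0)^T · [...] = (-2.5)·(-4.5) + (-0.5)·(-6) = 14.25.

Step 5 — scale by n: T² = 4 · 14.25 = 57.

T² ≈ 57


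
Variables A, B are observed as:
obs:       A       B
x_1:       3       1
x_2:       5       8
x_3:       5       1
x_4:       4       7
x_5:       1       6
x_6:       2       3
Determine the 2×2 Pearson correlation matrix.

Step 1 — column means:
  mean(A) = (3 + 5 + 5 + 4 + 1 + 2) / 6 = 20/6 = 3.3333
  mean(B) = (1 + 8 + 1 + 7 + 6 + 3) / 6 = 26/6 = 4.3333

Step 2 — sample variances and covariances s[i,j] = (1/(n-1)) · Σ_k (x_{k,i} - mean_i) · (x_{k,j} - mean_j), with n-1 = 5:
  s[A,A] = ((-0.3333)·(-0.3333) + (1.6667)·(1.6667) + (1.6667)·(1.6667) + (0.6667)·(0.6667) + (-2.3333)·(-2.3333) + (-1.3333)·(-1.3333)) / 5 = 13.3333/5 = 2.6667
  s[A,B] = ((-0.3333)·(-3.3333) + (1.6667)·(3.6667) + (1.6667)·(-3.3333) + (0.6667)·(2.6667) + (-2.3333)·(1.6667) + (-1.3333)·(-1.3333)) / 5 = 1.3333/5 = 0.2667
  s[B,B] = ((-3.3333)·(-3.3333) + (3.6667)·(3.6667) + (-3.3333)·(-3.3333) + (2.6667)·(2.6667) + (1.6667)·(1.6667) + (-1.3333)·(-1.3333)) / 5 = 47.3333/5 = 9.4667
  Sample standard deviations s_i = √(s[i,i]):
  s(A) = √(2.6667) = 1.633
  s(B) = √(9.4667) = 3.0768

Step 3 — r_{ij} = s_{ij} / (s_i · s_j):
  r[A,A] = 1 (diagonal).
  r[A,B] = 0.2667 / (1.633 · 3.0768) = 0.2667 / 5.0244 = 0.0531
  r[B,B] = 1 (diagonal).

R is symmetric with unit diagonal. Assembling:

R = [[1, 0.0531],
 [0.0531, 1]]


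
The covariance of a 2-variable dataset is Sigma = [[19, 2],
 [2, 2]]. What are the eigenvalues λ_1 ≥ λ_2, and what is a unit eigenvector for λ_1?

Step 1 — characteristic polynomial of 2×2 Sigma:
  det(Sigma - λI) = λ² - trace · λ + det = 0.
  trace = 19 + 2 = 21, det = 19·2 - (2)² = 34.
Step 2 — discriminant:
  Δ = trace² - 4·det = 441 - 136 = 305.
Step 3 — eigenvalues:
  λ = (trace ± √Δ)/2 = (21 ± 17.4642)/2,
  λ_1 = 19.2321,  λ_2 = 1.7679.

Step 4 — unit eigenvector for λ_1: solve (Sigma - λ_1 I)v = 0. First row:
  (19 - 19.2321)·v_x + (2)·v_y = 0, i.e. (-0.2321)·v_x + (2)·v_y = 0,
  so v ∝ (b, λ_1 - a) = (2, 0.2321) = u.
  ||u|| = √((2)² + (0.2321)²) = √(4.0539) ≈ 2.0134,
  v_1 = u/||u|| ≈ (0.9933, 0.1153) (||v_1|| = 1).

λ_1 = 19.2321,  λ_2 = 1.7679;  v_1 ≈ (0.9933, 0.1153)


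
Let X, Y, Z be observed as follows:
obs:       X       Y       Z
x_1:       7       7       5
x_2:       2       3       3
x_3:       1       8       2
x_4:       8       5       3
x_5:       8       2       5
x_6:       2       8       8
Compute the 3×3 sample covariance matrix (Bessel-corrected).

Step 1 — column means:
  mean(X) = (7 + 2 + 1 + 8 + 8 + 2) / 6 = 28/6 = 4.6667
  mean(Y) = (7 + 3 + 8 + 5 + 2 + 8) / 6 = 33/6 = 5.5
  mean(Z) = (5 + 3 + 2 + 3 + 5 + 8) / 6 = 26/6 = 4.3333

Step 2 — sample covariance S[i,j] = (1/(n-1)) · Σ_k (x_{k,i} - mean_i) · (x_{k,j} - mean_j), with n-1 = 5.
  S[X,X] = ((2.3333)·(2.3333) + (-2.6667)·(-2.6667) + (-3.6667)·(-3.6667) + (3.3333)·(3.3333) + (3.3333)·(3.3333) + (-2.6667)·(-2.6667)) / 5 = 55.3333/5 = 11.0667
  S[X,Y] = ((2.3333)·(1.5) + (-2.6667)·(-2.5) + (-3.6667)·(2.5) + (3.3333)·(-0.5) + (3.3333)·(-3.5) + (-2.6667)·(2.5)) / 5 = -19/5 = -3.8
  S[X,Z] = ((2.3333)·(0.6667) + (-2.6667)·(-1.3333) + (-3.6667)·(-2.3333) + (3.3333)·(-1.3333) + (3.3333)·(0.6667) + (-2.6667)·(3.6667)) / 5 = 1.6667/5 = 0.3333
  S[Y,Y] = ((1.5)·(1.5) + (-2.5)·(-2.5) + (2.5)·(2.5) + (-0.5)·(-0.5) + (-3.5)·(-3.5) + (2.5)·(2.5)) / 5 = 33.5/5 = 6.7
  S[Y,Z] = ((1.5)·(0.6667) + (-2.5)·(-1.3333) + (2.5)·(-2.3333) + (-0.5)·(-1.3333) + (-3.5)·(0.6667) + (2.5)·(3.6667)) / 5 = 6/5 = 1.2
  S[Z,Z] = ((0.6667)·(0.6667) + (-1.3333)·(-1.3333) + (-2.3333)·(-2.3333) + (-1.3333)·(-1.3333) + (0.6667)·(0.6667) + (3.6667)·(3.6667)) / 5 = 23.3333/5 = 4.6667

S is symmetric (S[j,i] = S[i,j]). Assembling:

S = [[11.0667, -3.8, 0.3333],
 [-3.8, 6.7, 1.2],
 [0.3333, 1.2, 4.6667]]


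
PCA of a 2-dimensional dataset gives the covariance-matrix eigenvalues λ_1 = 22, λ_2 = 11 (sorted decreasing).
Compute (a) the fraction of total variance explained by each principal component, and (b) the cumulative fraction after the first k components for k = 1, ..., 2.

Step 1 — total variance = trace(Sigma) = Σ λ_i = 22 + 11 = 33.

Step 2 — fraction explained by component i = λ_i / Σ λ:
  PC1: 22/33 = 0.6667
  PC2: 11/33 = 0.3333

Step 3 — cumulative fraction after k components = (λ_1 + ... + λ_k) / Σ λ:
  k = 1: 22/33 = 0.6667
  k = 2: (22 + 11)/33 = 33/33 = 1

Summary (fraction, with percent):

explained: PC1 0.6667 (66.67%), PC2 0.3333 (33.33%);  cumulative: 0.6667, 1


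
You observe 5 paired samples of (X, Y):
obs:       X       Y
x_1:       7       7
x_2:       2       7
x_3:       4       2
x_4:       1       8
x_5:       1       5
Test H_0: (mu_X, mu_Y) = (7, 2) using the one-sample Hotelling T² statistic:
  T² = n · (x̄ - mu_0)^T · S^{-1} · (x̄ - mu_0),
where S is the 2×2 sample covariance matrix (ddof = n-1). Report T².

Step 1 — sample mean vector:
  mean(X) = (7 + 2 + 4 + 1 + 1) / 5 = 15/5 = 3
  mean(Y) = (7 + 7 + 2 + 8 + 5) / 5 = 29/5 = 5.8
  x̄ = (3, 5.8),  deviation x̄ - mu_0 = (3, 5.8) - (7, 2) = (-4, 3.8).

Step 2 — sample covariance matrix, S[i,j] = (1/(n-1)) · Σ_k (x_{k,i} - mean_i) · (x_{k,j} - mean_j), divisor n-1 = 4:
  S[X,X] = ((4)·(4) + (-1)·(-1) + (1)·(1) + (-2)·(-2) + (-2)·(-2)) / 4 = 26/4 = 6.5
  S[X,Y] = ((4)·(1.2) + (-1)·(1.2) + (1)·(-3.8) + (-2)·(2.2) + (-2)·(-0.8)) / 4 = -3/4 = -0.75
  S[Y,Y] = ((1.2)·(1.2) + (1.2)·(1.2) + (-3.8)·(-3.8) + (2.2)·(2.2) + (-0.8)·(-0.8)) / 4 = 22.8/4 = 5.7
  S = [[6.5, -0.75],
 [-0.75, 5.7]].

Step 3 — invert S. det(S) = 6.5·5.7 - (-0.75)² = 36.4875.
  S^{-1} = (1/det) · [[d, -b], [-b, a]] = [[0.1562, 0.0206],
 [0.0206, 0.1781]].

Step 4 — quadratic form (x̄ - mu_0)^T · S^{-1} · (x̄ - mu_0):
  S^{-1} · (x̄ - mu_0) = (-0.5468, 0.5947),
  (x̄ - mu_0)^T · [...] = (-4)·(-0.5468) + (3.8)·(0.5947) = 4.447.

Step 5 — scale by n: T² = 5 · 4.447 = 22.235.

T² ≈ 22.235


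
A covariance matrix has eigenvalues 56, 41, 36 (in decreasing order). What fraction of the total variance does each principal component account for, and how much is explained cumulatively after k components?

Step 1 — total variance = trace(Sigma) = Σ λ_i = 56 + 41 + 36 = 133.

Step 2 — fraction explained by component i = λ_i / Σ λ:
  PC1: 56/133 = 0.4211
  PC2: 41/133 = 0.3083
  PC3: 36/133 = 0.2707

Step 3 — cumulative fraction after k components = (λ_1 + ... + λ_k) / Σ λ:
  k = 1: 56/133 = 0.4211
  k = 2: (56 + 41)/133 = 97/133 = 0.7293
  k = 3: (56 + 41 + 36)/133 = 133/133 = 1

Summary (fraction, with percent):

explained: PC1 0.4211 (42.11%), PC2 0.3083 (30.83%), PC3 0.2707 (27.07%);  cumulative: 0.4211, 0.7293, 1


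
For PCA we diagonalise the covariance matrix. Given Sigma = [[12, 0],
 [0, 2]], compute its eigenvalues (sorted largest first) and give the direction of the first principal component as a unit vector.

Step 1 — characteristic polynomial of 2×2 Sigma:
  det(Sigma - λI) = λ² - trace · λ + det = 0.
  trace = 12 + 2 = 14, det = 12·2 - (0)² = 24.
Step 2 — discriminant:
  Δ = trace² - 4·det = 196 - 96 = 100.
Step 3 — eigenvalues:
  λ = (trace ± √Δ)/2 = (14 ± 10)/2,
  λ_1 = 12,  λ_2 = 2.

Step 4 — unit eigenvector for λ_1: Sigma is diagonal, so its eigenvectors are the coordinate axes. λ_1 = 12 is the diagonal entry on the first coordinate axis, hence
  v_1 = (1, 0) (||v_1|| = 1).

λ_1 = 12,  λ_2 = 2;  v_1 ≈ (1, 0)


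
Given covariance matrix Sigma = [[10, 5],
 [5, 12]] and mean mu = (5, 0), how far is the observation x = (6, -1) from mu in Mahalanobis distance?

Step 1 — centre the observation: (x - mu) = (1, -1).

Step 2 — invert Sigma. det(Sigma) = 10·12 - (5)² = 95.
  Sigma^{-1} = (1/det) · [[d, -b], [-b, a]] = [[0.1263, -0.0526],
 [-0.0526, 0.1053]].

Step 3 — form the quadratic (x - mu)^T · Sigma^{-1} · (x - mu):
  Sigma^{-1} · (x - mu) = (0.1789, -0.1579).
  (x - mu)^T · [Sigma^{-1} · (x - mu)] = (1)·(0.1789) + (-1)·(-0.1579) = 0.3368.

Step 4 — take square root: d = √(0.3368) ≈ 0.5804.

d(x, mu) = √(0.3368) ≈ 0.5804


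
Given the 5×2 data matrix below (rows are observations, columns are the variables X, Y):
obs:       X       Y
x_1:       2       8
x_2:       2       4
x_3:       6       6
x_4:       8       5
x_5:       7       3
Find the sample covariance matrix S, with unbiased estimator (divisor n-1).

Step 1 — column means:
  mean(X) = (2 + 2 + 6 + 8 + 7) / 5 = 25/5 = 5
  mean(Y) = (8 + 4 + 6 + 5 + 3) / 5 = 26/5 = 5.2

Step 2 — sample covariance S[i,j] = (1/(n-1)) · Σ_k (x_{k,i} - mean_i) · (x_{k,j} - mean_j), with n-1 = 4.
  S[X,X] = ((-3)·(-3) + (-3)·(-3) + (1)·(1) + (3)·(3) + (2)·(2)) / 4 = 32/4 = 8
  S[X,Y] = ((-3)·(2.8) + (-3)·(-1.2) + (1)·(0.8) + (3)·(-0.2) + (2)·(-2.2)) / 4 = -9/4 = -2.25
  S[Y,Y] = ((2.8)·(2.8) + (-1.2)·(-1.2) + (0.8)·(0.8) + (-0.2)·(-0.2) + (-2.2)·(-2.2)) / 4 = 14.8/4 = 3.7

S is symmetric (S[j,i] = S[i,j]). Assembling:

S = [[8, -2.25],
 [-2.25, 3.7]]


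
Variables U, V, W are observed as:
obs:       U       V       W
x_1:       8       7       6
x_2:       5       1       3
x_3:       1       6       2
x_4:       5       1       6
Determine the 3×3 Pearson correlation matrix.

Step 1 — column means:
  mean(U) = (8 + 5 + 1 + 5) / 4 = 19/4 = 4.75
  mean(V) = (7 + 1 + 6 + 1) / 4 = 15/4 = 3.75
  mean(W) = (6 + 3 + 2 + 6) / 4 = 17/4 = 4.25

Step 2 — sample variances and covariances s[i,j] = (1/(n-1)) · Σ_k (x_{k,i} - mean_i) · (x_{k,j} - mean_j), with n-1 = 3:
  s[U,U] = ((3.25)·(3.25) + (0.25)·(0.25) + (-3.75)·(-3.75) + (0.25)·(0.25)) / 3 = 24.75/3 = 8.25
  s[U,V] = ((3.25)·(3.25) + (0.25)·(-2.75) + (-3.75)·(2.25) + (0.25)·(-2.75)) / 3 = 0.75/3 = 0.25
  s[U,W] = ((3.25)·(1.75) + (0.25)·(-1.25) + (-3.75)·(-2.25) + (0.25)·(1.75)) / 3 = 14.25/3 = 4.75
  s[V,V] = ((3.25)·(3.25) + (-2.75)·(-2.75) + (2.25)·(2.25) + (-2.75)·(-2.75)) / 3 = 30.75/3 = 10.25
  s[V,W] = ((3.25)·(1.75) + (-2.75)·(-1.25) + (2.25)·(-2.25) + (-2.75)·(1.75)) / 3 = -0.75/3 = -0.25
  s[W,W] = ((1.75)·(1.75) + (-1.25)·(-1.25) + (-2.25)·(-2.25) + (1.75)·(1.75)) / 3 = 12.75/3 = 4.25
  Sample standard deviations s_i = √(s[i,i]):
  s(U) = √(8.25) = 2.8723
  s(V) = √(10.25) = 3.2016
  s(W) = √(4.25) = 2.0616

Step 3 — r_{ij} = s_{ij} / (s_i · s_j):
  r[U,U] = 1 (diagonal).
  r[U,V] = 0.25 / (2.8723 · 3.2016) = 0.25 / 9.1958 = 0.0272
  r[U,W] = 4.75 / (2.8723 · 2.0616) = 4.75 / 5.9214 = 0.8022
  r[V,V] = 1 (diagonal).
  r[V,W] = -0.25 / (3.2016 · 2.0616) = -0.25 / 6.6002 = -0.0379
  r[W,W] = 1 (diagonal).

R is symmetric with unit diagonal. Assembling:

R = [[1, 0.0272, 0.8022],
 [0.0272, 1, -0.0379],
 [0.8022, -0.0379, 1]]


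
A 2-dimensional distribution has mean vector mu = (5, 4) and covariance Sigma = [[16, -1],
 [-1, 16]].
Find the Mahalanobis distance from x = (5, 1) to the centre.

Step 1 — centre the observation: (x - mu) = (0, -3).

Step 2 — invert Sigma. det(Sigma) = 16·16 - (-1)² = 255.
  Sigma^{-1} = (1/det) · [[d, -b], [-b, a]] = [[0.0627, 0.0039],
 [0.0039, 0.0627]].

Step 3 — form the quadratic (x - mu)^T · Sigma^{-1} · (x - mu):
  Sigma^{-1} · (x - mu) = (-0.0118, -0.1882).
  (x - mu)^T · [Sigma^{-1} · (x - mu)] = (0)·(-0.0118) + (-3)·(-0.1882) = 0.5647.

Step 4 — take square root: d = √(0.5647) ≈ 0.7515.

d(x, mu) = √(0.5647) ≈ 0.7515


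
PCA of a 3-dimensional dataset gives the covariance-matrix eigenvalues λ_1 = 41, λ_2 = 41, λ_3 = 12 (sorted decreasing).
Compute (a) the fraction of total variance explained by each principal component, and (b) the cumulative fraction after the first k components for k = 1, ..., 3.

Step 1 — total variance = trace(Sigma) = Σ λ_i = 41 + 41 + 12 = 94.

Step 2 — fraction explained by component i = λ_i / Σ λ:
  PC1: 41/94 = 0.4362
  PC2: 41/94 = 0.4362
  PC3: 12/94 = 0.1277

Step 3 — cumulative fraction after k components = (λ_1 + ... + λ_k) / Σ λ:
  k = 1: 41/94 = 0.4362
  k = 2: (41 + 41)/94 = 82/94 = 0.8723
  k = 3: (41 + 41 + 12)/94 = 94/94 = 1

Summary (fraction, with percent):

explained: PC1 0.4362 (43.62%), PC2 0.4362 (43.62%), PC3 0.1277 (12.77%);  cumulative: 0.4362, 0.8723, 1


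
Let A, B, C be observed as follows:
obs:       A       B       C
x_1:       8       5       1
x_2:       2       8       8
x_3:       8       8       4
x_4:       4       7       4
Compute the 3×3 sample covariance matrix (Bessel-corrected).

Step 1 — column means:
  mean(A) = (8 + 2 + 8 + 4) / 4 = 22/4 = 5.5
  mean(B) = (5 + 8 + 8 + 7) / 4 = 28/4 = 7
  mean(C) = (1 + 8 + 4 + 4) / 4 = 17/4 = 4.25

Step 2 — sample covariance S[i,j] = (1/(n-1)) · Σ_k (x_{k,i} - mean_i) · (x_{k,j} - mean_j), with n-1 = 3.
  S[A,A] = ((2.5)·(2.5) + (-3.5)·(-3.5) + (2.5)·(2.5) + (-1.5)·(-1.5)) / 3 = 27/3 = 9
  S[A,B] = ((2.5)·(-2) + (-3.5)·(1) + (2.5)·(1) + (-1.5)·(0)) / 3 = -6/3 = -2
  S[A,C] = ((2.5)·(-3.25) + (-3.5)·(3.75) + (2.5)·(-0.25) + (-1.5)·(-0.25)) / 3 = -21.5/3 = -7.1667
  S[B,B] = ((-2)·(-2) + (1)·(1) + (1)·(1) + (0)·(0)) / 3 = 6/3 = 2
  S[B,C] = ((-2)·(-3.25) + (1)·(3.75) + (1)·(-0.25) + (0)·(-0.25)) / 3 = 10/3 = 3.3333
  S[C,C] = ((-3.25)·(-3.25) + (3.75)·(3.75) + (-0.25)·(-0.25) + (-0.25)·(-0.25)) / 3 = 24.75/3 = 8.25

S is symmetric (S[j,i] = S[i,j]). Assembling:

S = [[9, -2, -7.1667],
 [-2, 2, 3.3333],
 [-7.1667, 3.3333, 8.25]]


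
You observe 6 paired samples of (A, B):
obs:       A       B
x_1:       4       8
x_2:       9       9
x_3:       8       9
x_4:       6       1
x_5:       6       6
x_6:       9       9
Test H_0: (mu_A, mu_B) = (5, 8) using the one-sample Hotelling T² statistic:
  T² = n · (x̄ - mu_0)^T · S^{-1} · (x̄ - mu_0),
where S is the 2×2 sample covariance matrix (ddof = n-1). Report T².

Step 1 — sample mean vector:
  mean(A) = (4 + 9 + 8 + 6 + 6 + 9) / 6 = 42/6 = 7
  mean(B) = (8 + 9 + 9 + 1 + 6 + 9) / 6 = 42/6 = 7
  x̄ = (7, 7),  deviation x̄ - mu_0 = (7, 7) - (5, 8) = (2, -1).

Step 2 — sample covariance matrix, S[i,j] = (1/(n-1)) · Σ_k (x_{k,i} - mean_i) · (x_{k,j} - mean_j), divisor n-1 = 5:
  S[A,A] = ((-3)·(-3) + (2)·(2) + (1)·(1) + (-1)·(-1) + (-1)·(-1) + (2)·(2)) / 5 = 20/5 = 4
  S[A,B] = ((-3)·(1) + (2)·(2) + (1)·(2) + (-1)·(-6) + (-1)·(-1) + (2)·(2)) / 5 = 14/5 = 2.8
  S[B,B] = ((1)·(1) + (2)·(2) + (2)·(2) + (-6)·(-6) + (-1)·(-1) + (2)·(2)) / 5 = 50/5 = 10
  S = [[4, 2.8],
 [2.8, 10]].

Step 3 — invert S. det(S) = 4·10 - (2.8)² = 32.16.
  S^{-1} = (1/det) · [[d, -b], [-b, a]] = [[0.3109, -0.0871],
 [-0.0871, 0.1244]].

Step 4 — quadratic form (x̄ - mu_0)^T · S^{-1} · (x̄ - mu_0):
  S^{-1} · (x̄ - mu_0) = (0.709, -0.2985),
  (x̄ - mu_0)^T · [...] = (2)·(0.709) + (-1)·(-0.2985) = 1.7164.

Step 5 — scale by n: T² = 6 · 1.7164 = 10.2985.

T² ≈ 10.2985


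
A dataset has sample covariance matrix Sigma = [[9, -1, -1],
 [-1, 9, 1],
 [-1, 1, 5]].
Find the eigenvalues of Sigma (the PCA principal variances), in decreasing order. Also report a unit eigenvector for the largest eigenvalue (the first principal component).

Step 1 — characteristic polynomial p(λ) = det(λI - Sigma) = λ³ - tr·λ² + c_1·λ - det, where tr = trace, c_1 = sum of the principal 2×2 minors, det = det(Sigma):
  tr = 9 + 9 + 5 = 23,
  c_1 = (9·9 - (-1)²) + (9·5 - (-1)²) + (9·5 - (1)²) = 80 + 44 + 44 = 168,
  det = 9·(9·5 - (1)²) - (-1)·((-1)·5 - (1)·(-1)) + (-1)·((-1)·(1) - 9·(-1)) = 9·(44) - (-1)·(-4) + (-1)·(8) = 384.
  So p(λ) = λ³ - 23λ² + 168λ - 384.
Step 2 — look for an integer root (rational root theorem: any rational root is an integer divisor of 384). Testing λ = 8:
  p(8) = 512 - 1472 + 1344 - 384 = 0  ✓
  Dividing out (λ - 8): p(λ) = (λ - 8)(λ² - 15λ + 48).
Step 3 — remaining eigenvalues from the quadratic λ² - 15λ + 48 = 0:
  Δ = 15² - 4·48 = 225 - 192 = 33,  λ = (15 ± √33)/2 = (15 ± 5.7446)/2 ≈ 10.3723 or 4.6277.
  Sorted: λ_1 = 10.3723,  λ_2 = 8,  λ_3 = 4.6277  (check: sum = 23 = tr ✓).

Step 4 — unit eigenvector for λ_1 ≈ 10.3723: v spans the null space of (Sigma - λ_1 I), whose rows are
  r_1 = (-1.3723, -1, -1),  r_2 = (-1, -1.3723, 1),  r_3 = (-1, 1, -5.3723).
  v is orthogonal to every row, so take v ∝ r_1 × r_2 = ((-1)·(1) - (-1)·(-1.3723), (-1)·(-1) - (-1.3723)·(1), (-1.3723)·(-1.3723) - (-1)·(-1)) ≈ (-2.3723, 2.3723, 0.8832).
  Rescale (multiply by -1 so the first nonzero entry is positive): u = (2.3723, -2.3723, -0.8832).
  ||u|| = √((2.3723)² + (-2.3723)² + (-0.8832)²) = √(12.0354) ≈ 3.4692,  v_1 = u/||u|| ≈ (0.6838, -0.6838, -0.2546) (||v_1|| = 1).

λ_1 = 10.3723,  λ_2 = 8,  λ_3 = 4.6277;  v_1 ≈ (0.6838, -0.6838, -0.2546)


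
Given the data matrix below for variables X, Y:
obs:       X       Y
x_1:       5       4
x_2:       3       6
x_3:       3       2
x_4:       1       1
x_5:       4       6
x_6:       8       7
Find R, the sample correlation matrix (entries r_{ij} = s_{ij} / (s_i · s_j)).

Step 1 — column means:
  mean(X) = (5 + 3 + 3 + 1 + 4 + 8) / 6 = 24/6 = 4
  mean(Y) = (4 + 6 + 2 + 1 + 6 + 7) / 6 = 26/6 = 4.3333

Step 2 — sample variances and covariances s[i,j] = (1/(n-1)) · Σ_k (x_{k,i} - mean_i) · (x_{k,j} - mean_j), with n-1 = 5:
  s[X,X] = ((1)·(1) + (-1)·(-1) + (-1)·(-1) + (-3)·(-3) + (0)·(0) + (4)·(4)) / 5 = 28/5 = 5.6
  s[X,Y] = ((1)·(-0.3333) + (-1)·(1.6667) + (-1)·(-2.3333) + (-3)·(-3.3333) + (0)·(1.6667) + (4)·(2.6667)) / 5 = 21/5 = 4.2
  s[Y,Y] = ((-0.3333)·(-0.3333) + (1.6667)·(1.6667) + (-2.3333)·(-2.3333) + (-3.3333)·(-3.3333) + (1.6667)·(1.6667) + (2.6667)·(2.6667)) / 5 = 29.3333/5 = 5.8667
  Sample standard deviations s_i = √(s[i,i]):
  s(X) = √(5.6) = 2.3664
  s(Y) = √(5.8667) = 2.4221

Step 3 — r_{ij} = s_{ij} / (s_i · s_j):
  r[X,X] = 1 (diagonal).
  r[X,Y] = 4.2 / (2.3664 · 2.4221) = 4.2 / 5.7318 = 0.7328
  r[Y,Y] = 1 (diagonal).

R is symmetric with unit diagonal. Assembling:

R = [[1, 0.7328],
 [0.7328, 1]]


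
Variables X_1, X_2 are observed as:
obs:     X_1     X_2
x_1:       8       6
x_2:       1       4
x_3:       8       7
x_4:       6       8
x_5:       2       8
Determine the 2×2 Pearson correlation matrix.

Step 1 — column means:
  mean(X_1) = (8 + 1 + 8 + 6 + 2) / 5 = 25/5 = 5
  mean(X_2) = (6 + 4 + 7 + 8 + 8) / 5 = 33/5 = 6.6

Step 2 — sample variances and covariances s[i,j] = (1/(n-1)) · Σ_k (x_{k,i} - mean_i) · (x_{k,j} - mean_j), with n-1 = 4:
  s[X_1,X_1] = ((3)·(3) + (-4)·(-4) + (3)·(3) + (1)·(1) + (-3)·(-3)) / 4 = 44/4 = 11
  s[X_1,X_2] = ((3)·(-0.6) + (-4)·(-2.6) + (3)·(0.4) + (1)·(1.4) + (-3)·(1.4)) / 4 = 7/4 = 1.75
  s[X_2,X_2] = ((-0.6)·(-0.6) + (-2.6)·(-2.6) + (0.4)·(0.4) + (1.4)·(1.4) + (1.4)·(1.4)) / 4 = 11.2/4 = 2.8
  Sample standard deviations s_i = √(s[i,i]):
  s(X_1) = √(11) = 3.3166
  s(X_2) = √(2.8) = 1.6733

Step 3 — r_{ij} = s_{ij} / (s_i · s_j):
  r[X_1,X_1] = 1 (diagonal).
  r[X_1,X_2] = 1.75 / (3.3166 · 1.6733) = 1.75 / 5.5498 = 0.3153
  r[X_2,X_2] = 1 (diagonal).

R is symmetric with unit diagonal. Assembling:

R = [[1, 0.3153],
 [0.3153, 1]]


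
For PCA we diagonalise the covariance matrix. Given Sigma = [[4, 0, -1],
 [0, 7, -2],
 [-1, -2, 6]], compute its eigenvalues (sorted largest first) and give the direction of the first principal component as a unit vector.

Step 1 — characteristic polynomial p(λ) = det(λI - Sigma) = λ³ - tr·λ² + c_1·λ - det, where tr = trace, c_1 = sum of the principal 2×2 minors, det = det(Sigma):
  tr = 4 + 7 + 6 = 17,
  c_1 = (4·7 - (0)²) + (4·6 - (-1)²) + (7·6 - (-2)²) = 28 + 23 + 38 = 89,
  det = 4·(7·6 - (-2)²) - (0)·((0)·6 - (-2)·(-1)) + (-1)·((0)·(-2) - 7·(-1)) = 4·(38) - (0)·(-2) + (-1)·(7) = 145.
  So p(λ) = λ³ - 17λ² + 89λ - 145.
Step 2 — look for an integer root (rational root theorem: any rational root is an integer divisor of 145). Testing λ = 5:
  p(5) = 125 - 425 + 445 - 145 = 0  ✓
  Dividing out (λ - 5): p(λ) = (λ - 5)(λ² - 12λ + 29).
Step 3 — remaining eigenvalues from the quadratic λ² - 12λ + 29 = 0:
  Δ = 12² - 4·29 = 144 - 116 = 28,  λ = (12 ± √28)/2 = (12 ± 5.2915)/2 ≈ 8.6458 or 3.3542.
  Sorted: λ_1 = 8.6458,  λ_2 = 5,  λ_3 = 3.3542  (check: sum = 17 = tr ✓).

Step 4 — unit eigenvector for λ_1 ≈ 8.6458: v spans the null space of (Sigma - λ_1 I), whose rows are
  r_1 = (-4.6458, 0, -1),  r_2 = (0, -1.6458, -2),  r_3 = (-1, -2, -2.6458).
  v is orthogonal to every row, so take v ∝ r_1 × r_2 = ((0)·(-2) - (-1)·(-1.6458), (-1)·(0) - (-4.6458)·(-2), (-4.6458)·(-1.6458) - (0)·(0)) ≈ (-1.6458, -9.2915, 7.6458).
  Rescale (multiply by -1 so the first nonzero entry is positive): u = (1.6458, 9.2915, -7.6458).
  ||u|| = √((1.6458)² + (9.2915)² + (-7.6458)²) = √(147.498) ≈ 12.1449,  v_1 = u/||u|| ≈ (0.1355, 0.7651, -0.6295) (||v_1|| = 1).

λ_1 = 8.6458,  λ_2 = 5,  λ_3 = 3.3542;  v_1 ≈ (0.1355, 0.7651, -0.6295)


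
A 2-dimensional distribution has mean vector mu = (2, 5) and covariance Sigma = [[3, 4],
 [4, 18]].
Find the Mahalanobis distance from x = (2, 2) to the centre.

Step 1 — centre the observation: (x - mu) = (0, -3).

Step 2 — invert Sigma. det(Sigma) = 3·18 - (4)² = 38.
  Sigma^{-1} = (1/det) · [[d, -b], [-b, a]] = [[0.4737, -0.1053],
 [-0.1053, 0.0789]].

Step 3 — form the quadratic (x - mu)^T · Sigma^{-1} · (x - mu):
  Sigma^{-1} · (x - mu) = (0.3158, -0.2368).
  (x - mu)^T · [Sigma^{-1} · (x - mu)] = (0)·(0.3158) + (-3)·(-0.2368) = 0.7105.

Step 4 — take square root: d = √(0.7105) ≈ 0.8429.

d(x, mu) = √(0.7105) ≈ 0.8429


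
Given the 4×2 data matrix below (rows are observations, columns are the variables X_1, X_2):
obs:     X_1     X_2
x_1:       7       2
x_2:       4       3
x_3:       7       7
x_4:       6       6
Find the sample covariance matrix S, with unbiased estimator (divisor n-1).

Step 1 — column means:
  mean(X_1) = (7 + 4 + 7 + 6) / 4 = 24/4 = 6
  mean(X_2) = (2 + 3 + 7 + 6) / 4 = 18/4 = 4.5

Step 2 — sample covariance S[i,j] = (1/(n-1)) · Σ_k (x_{k,i} - mean_i) · (x_{k,j} - mean_j), with n-1 = 3.
  S[X_1,X_1] = ((1)·(1) + (-2)·(-2) + (1)·(1) + (0)·(0)) / 3 = 6/3 = 2
  S[X_1,X_2] = ((1)·(-2.5) + (-2)·(-1.5) + (1)·(2.5) + (0)·(1.5)) / 3 = 3/3 = 1
  S[X_2,X_2] = ((-2.5)·(-2.5) + (-1.5)·(-1.5) + (2.5)·(2.5) + (1.5)·(1.5)) / 3 = 17/3 = 5.6667

S is symmetric (S[j,i] = S[i,j]). Assembling:

S = [[2, 1],
 [1, 5.6667]]


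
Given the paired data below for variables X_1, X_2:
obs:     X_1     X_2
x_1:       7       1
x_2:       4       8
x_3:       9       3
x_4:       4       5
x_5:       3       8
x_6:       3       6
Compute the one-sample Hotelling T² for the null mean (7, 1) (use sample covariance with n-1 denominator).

Step 1 — sample mean vector:
  mean(X_1) = (7 + 4 + 9 + 4 + 3 + 3) / 6 = 30/6 = 5
  mean(X_2) = (1 + 8 + 3 + 5 + 8 + 6) / 6 = 31/6 = 5.1667
  x̄ = (5, 5.1667),  deviation x̄ - mu_0 = (5, 5.1667) - (7, 1) = (-2, 4.1667).

Step 2 — sample covariance matrix, S[i,j] = (1/(n-1)) · Σ_k (x_{k,i} - mean_i) · (x_{k,j} - mean_j), divisor n-1 = 5:
  S[X_1,X_1] = ((2)·(2) + (-1)·(-1) + (4)·(4) + (-1)·(-1) + (-2)·(-2) + (-2)·(-2)) / 5 = 30/5 = 6
  S[X_1,X_2] = ((2)·(-4.1667) + (-1)·(2.8333) + (4)·(-2.1667) + (-1)·(-0.1667) + (-2)·(2.8333) + (-2)·(0.8333)) / 5 = -27/5 = -5.4
  S[X_2,X_2] = ((-4.1667)·(-4.1667) + (2.8333)·(2.8333) + (-2.1667)·(-2.1667) + (-0.1667)·(-0.1667) + (2.8333)·(2.8333) + (0.8333)·(0.8333)) / 5 = 38.8333/5 = 7.7667
  S = [[6, -5.4],
 [-5.4, 7.7667]].

Step 3 — invert S. det(S) = 6·7.7667 - (-5.4)² = 17.44.
  S^{-1} = (1/det) · [[d, -b], [-b, a]] = [[0.4453, 0.3096],
 [0.3096, 0.344]].

Step 4 — quadratic form (x̄ - mu_0)^T · S^{-1} · (x̄ - mu_0):
  S^{-1} · (x̄ - mu_0) = (0.3995, 0.8142),
  (x̄ - mu_0)^T · [...] = (-2)·(0.3995) + (4.1667)·(0.8142) = 2.5937.

Step 5 — scale by n: T² = 6 · 2.5937 = 15.5619.

T² ≈ 15.5619


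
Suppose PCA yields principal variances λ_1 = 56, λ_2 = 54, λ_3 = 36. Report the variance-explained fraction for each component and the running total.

Step 1 — total variance = trace(Sigma) = Σ λ_i = 56 + 54 + 36 = 146.

Step 2 — fraction explained by component i = λ_i / Σ λ:
  PC1: 56/146 = 0.3836
  PC2: 54/146 = 0.3699
  PC3: 36/146 = 0.2466

Step 3 — cumulative fraction after k components = (λ_1 + ... + λ_k) / Σ λ:
  k = 1: 56/146 = 0.3836
  k = 2: (56 + 54)/146 = 110/146 = 0.7534
  k = 3: (56 + 54 + 36)/146 = 146/146 = 1

Summary (fraction, with percent):

explained: PC1 0.3836 (38.36%), PC2 0.3699 (36.99%), PC3 0.2466 (24.66%);  cumulative: 0.3836, 0.7534, 1


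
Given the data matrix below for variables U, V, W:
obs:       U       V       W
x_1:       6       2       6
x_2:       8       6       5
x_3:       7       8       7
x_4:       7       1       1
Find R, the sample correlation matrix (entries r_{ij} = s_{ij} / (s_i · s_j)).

Step 1 — column means:
  mean(U) = (6 + 8 + 7 + 7) / 4 = 28/4 = 7
  mean(V) = (2 + 6 + 8 + 1) / 4 = 17/4 = 4.25
  mean(W) = (6 + 5 + 7 + 1) / 4 = 19/4 = 4.75

Step 2 — sample variances and covariances s[i,j] = (1/(n-1)) · Σ_k (x_{k,i} - mean_i) · (x_{k,j} - mean_j), with n-1 = 3:
  s[U,U] = ((-1)·(-1) + (1)·(1) + (0)·(0) + (0)·(0)) / 3 = 2/3 = 0.6667
  s[U,V] = ((-1)·(-2.25) + (1)·(1.75) + (0)·(3.75) + (0)·(-3.25)) / 3 = 4/3 = 1.3333
  s[U,W] = ((-1)·(1.25) + (1)·(0.25) + (0)·(2.25) + (0)·(-3.75)) / 3 = -1/3 = -0.3333
  s[V,V] = ((-2.25)·(-2.25) + (1.75)·(1.75) + (3.75)·(3.75) + (-3.25)·(-3.25)) / 3 = 32.75/3 = 10.9167
  s[V,W] = ((-2.25)·(1.25) + (1.75)·(0.25) + (3.75)·(2.25) + (-3.25)·(-3.75)) / 3 = 18.25/3 = 6.0833
  s[W,W] = ((1.25)·(1.25) + (0.25)·(0.25) + (2.25)·(2.25) + (-3.75)·(-3.75)) / 3 = 20.75/3 = 6.9167
  Sample standard deviations s_i = √(s[i,i]):
  s(U) = √(0.6667) = 0.8165
  s(V) = √(10.9167) = 3.304
  s(W) = √(6.9167) = 2.63

Step 3 — r_{ij} = s_{ij} / (s_i · s_j):
  r[U,U] = 1 (diagonal).
  r[U,V] = 1.3333 / (0.8165 · 3.304) = 1.3333 / 2.6977 = 0.4942
  r[U,W] = -0.3333 / (0.8165 · 2.63) = -0.3333 / 2.1473 = -0.1552
  r[V,V] = 1 (diagonal).
  r[V,W] = 6.0833 / (3.304 · 2.63) = 6.0833 / 8.6895 = 0.7001
  r[W,W] = 1 (diagonal).

R is symmetric with unit diagonal. Assembling:

R = [[1, 0.4942, -0.1552],
 [0.4942, 1, 0.7001],
 [-0.1552, 0.7001, 1]]


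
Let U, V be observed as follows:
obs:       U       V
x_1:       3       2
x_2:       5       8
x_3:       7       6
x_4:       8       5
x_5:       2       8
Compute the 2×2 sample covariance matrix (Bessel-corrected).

Step 1 — column means:
  mean(U) = (3 + 5 + 7 + 8 + 2) / 5 = 25/5 = 5
  mean(V) = (2 + 8 + 6 + 5 + 8) / 5 = 29/5 = 5.8

Step 2 — sample covariance S[i,j] = (1/(n-1)) · Σ_k (x_{k,i} - mean_i) · (x_{k,j} - mean_j), with n-1 = 4.
  S[U,U] = ((-2)·(-2) + (0)·(0) + (2)·(2) + (3)·(3) + (-3)·(-3)) / 4 = 26/4 = 6.5
  S[U,V] = ((-2)·(-3.8) + (0)·(2.2) + (2)·(0.2) + (3)·(-0.8) + (-3)·(2.2)) / 4 = -1/4 = -0.25
  S[V,V] = ((-3.8)·(-3.8) + (2.2)·(2.2) + (0.2)·(0.2) + (-0.8)·(-0.8) + (2.2)·(2.2)) / 4 = 24.8/4 = 6.2

S is symmetric (S[j,i] = S[i,j]). Assembling:

S = [[6.5, -0.25],
 [-0.25, 6.2]]


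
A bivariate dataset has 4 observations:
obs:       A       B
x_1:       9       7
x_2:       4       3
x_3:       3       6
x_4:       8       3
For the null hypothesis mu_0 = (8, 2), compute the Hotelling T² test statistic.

Step 1 — sample mean vector:
  mean(A) = (9 + 4 + 3 + 8) / 4 = 24/4 = 6
  mean(B) = (7 + 3 + 6 + 3) / 4 = 19/4 = 4.75
  x̄ = (6, 4.75),  deviation x̄ - mu_0 = (6, 4.75) - (8, 2) = (-2, 2.75).

Step 2 — sample covariance matrix, S[i,j] = (1/(n-1)) · Σ_k (x_{k,i} - mean_i) · (x_{k,j} - mean_j), divisor n-1 = 3:
  S[A,A] = ((3)·(3) + (-2)·(-2) + (-3)·(-3) + (2)·(2)) / 3 = 26/3 = 8.6667
  S[A,B] = ((3)·(2.25) + (-2)·(-1.75) + (-3)·(1.25) + (2)·(-1.75)) / 3 = 3/3 = 1
  S[B,B] = ((2.25)·(2.25) + (-1.75)·(-1.75) + (1.25)·(1.25) + (-1.75)·(-1.75)) / 3 = 12.75/3 = 4.25
  S = [[8.6667, 1],
 [1, 4.25]].

Step 3 — invert S. det(S) = 8.6667·4.25 - (1)² = 35.8333.
  S^{-1} = (1/det) · [[d, -b], [-b, a]] = [[0.1186, -0.0279],
 [-0.0279, 0.2419]].

Step 4 — quadratic form (x̄ - mu_0)^T · S^{-1} · (x̄ - mu_0):
  S^{-1} · (x̄ - mu_0) = (-0.314, 0.7209),
  (x̄ - mu_0)^T · [...] = (-2)·(-0.314) + (2.75)·(0.7209) = 2.6105.

Step 5 — scale by n: T² = 4 · 2.6105 = 10.4419.

T² ≈ 10.4419


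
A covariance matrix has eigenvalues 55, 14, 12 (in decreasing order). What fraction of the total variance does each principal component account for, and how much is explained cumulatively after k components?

Step 1 — total variance = trace(Sigma) = Σ λ_i = 55 + 14 + 12 = 81.

Step 2 — fraction explained by component i = λ_i / Σ λ:
  PC1: 55/81 = 0.679
  PC2: 14/81 = 0.1728
  PC3: 12/81 = 0.1481

Step 3 — cumulative fraction after k components = (λ_1 + ... + λ_k) / Σ λ:
  k = 1: 55/81 = 0.679
  k = 2: (55 + 14)/81 = 69/81 = 0.8519
  k = 3: (55 + 14 + 12)/81 = 81/81 = 1

Summary (fraction, with percent):

explained: PC1 0.679 (67.9%), PC2 0.1728 (17.28%), PC3 0.1481 (14.81%);  cumulative: 0.679, 0.8519, 1


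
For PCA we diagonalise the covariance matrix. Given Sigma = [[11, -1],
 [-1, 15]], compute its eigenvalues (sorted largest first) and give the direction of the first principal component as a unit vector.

Step 1 — characteristic polynomial of 2×2 Sigma:
  det(Sigma - λI) = λ² - trace · λ + det = 0.
  trace = 11 + 15 = 26, det = 11·15 - (-1)² = 164.
Step 2 — discriminant:
  Δ = trace² - 4·det = 676 - 656 = 20.
Step 3 — eigenvalues:
  λ = (trace ± √Δ)/2 = (26 ± 4.4721)/2,
  λ_1 = 15.2361,  λ_2 = 10.7639.

Step 4 — unit eigenvector for λ_1: solve (Sigma - λ_1 I)v = 0. First row:
  (11 - 15.2361)·v_x + (-1)·v_y = 0, i.e. (-4.2361)·v_x + (-1)·v_y = 0,
  so v ∝ (b, λ_1 - a) = (-1, 4.2361); multiply by -1 so the first entry is positive: u = (1, -4.2361).
  ||u|| = √((1)² + (-4.2361)²) = √(18.9443) ≈ 4.3525,
  v_1 = u/||u|| ≈ (0.2298, -0.9732) (||v_1|| = 1).

λ_1 = 15.2361,  λ_2 = 10.7639;  v_1 ≈ (0.2298, -0.9732)


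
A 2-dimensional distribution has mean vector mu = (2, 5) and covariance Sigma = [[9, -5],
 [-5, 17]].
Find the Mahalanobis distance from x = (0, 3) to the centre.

Step 1 — centre the observation: (x - mu) = (-2, -2).

Step 2 — invert Sigma. det(Sigma) = 9·17 - (-5)² = 128.
  Sigma^{-1} = (1/det) · [[d, -b], [-b, a]] = [[0.1328, 0.0391],
 [0.0391, 0.0703]].

Step 3 — form the quadratic (x - mu)^T · Sigma^{-1} · (x - mu):
  Sigma^{-1} · (x - mu) = (-0.3438, -0.2188).
  (x - mu)^T · [Sigma^{-1} · (x - mu)] = (-2)·(-0.3438) + (-2)·(-0.2188) = 1.125.

Step 4 — take square root: d = √(1.125) ≈ 1.0607.

d(x, mu) = √(1.125) ≈ 1.0607
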